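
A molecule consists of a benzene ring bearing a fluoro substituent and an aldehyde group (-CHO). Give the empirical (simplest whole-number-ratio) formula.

C7H5FO

Atom tally by fragment:
  benzene ring core → C:6 H:6
  (− 2 ring H displaced by substituents)
  + F → F:1
  + CHO → C:1 H:1 O:1
Element totals:
  C: 7
  H: 5
  F: 1
  O: 1
Molecular formula: C7H5FO.
gcd of subscripts (7, 1, 5, 1) = 1, so the empirical formula equals the molecular formula.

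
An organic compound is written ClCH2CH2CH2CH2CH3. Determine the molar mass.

Element totals:
  C: 5
  H: 11
  Cl: 1
Molecular formula: C5H11Cl.
  M = 5(12.011) + 11(1.008) + 35.45
    = 60.055 + 11.088 + 35.450 = 106.593

106.59 g/mol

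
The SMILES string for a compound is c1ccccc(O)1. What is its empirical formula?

C6H6O

Atom tally by fragment:
  benzene ring core → C:6 H:6
  (− 1 ring H displaced by substituents)
  + OH → O:1 H:1
Element totals:
  C: 6
  H: 6
  O: 1
Molecular formula: C6H6O.
gcd of subscripts (6, 6, 1) = 1, so the empirical formula equals the molecular formula.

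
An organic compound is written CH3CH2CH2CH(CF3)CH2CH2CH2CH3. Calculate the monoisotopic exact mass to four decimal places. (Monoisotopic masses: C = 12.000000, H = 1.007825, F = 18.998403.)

182.1282

Element totals:
  C: 9
  H: 17
  F: 3
Molecular formula: C9H17F3.
  M = 9(12.0) + 17(1.007825) + 3(18.998403)
    = 108.000000 + 17.133025 + 56.995209 = 182.128234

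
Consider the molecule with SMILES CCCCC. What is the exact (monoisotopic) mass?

72.0939

Atom tally by fragment:
  CH3 → C:1 H:3
  CH2 → C:1 H:2
  CH2 → C:1 H:2
  CH2 → C:1 H:2
  CH3 → C:1 H:3
Element totals:
  C: 5
  H: 12
Molecular formula: C5H12.
  M = 5(12.0) + 12(1.007825)
    = 60.000000 + 12.093900 = 72.093900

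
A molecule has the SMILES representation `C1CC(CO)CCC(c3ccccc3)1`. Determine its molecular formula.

C13H18O

Atom tally by fragment:
  cyclohexane ring core → C:6 H:12
  (− 2 ring H displaced by substituents)
  + CH2OH → C:1 H:3 O:1
  + C6H5 → C:6 H:5
Element totals:
  C: 13
  H: 18
  O: 1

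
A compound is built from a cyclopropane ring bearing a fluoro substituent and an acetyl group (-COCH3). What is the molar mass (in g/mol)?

Atom tally by fragment:
  cyclopropane ring core → C:3 H:6
  (− 2 ring H displaced by substituents)
  + F → F:1
  + COCH3 → C:2 H:3 O:1
Element totals:
  C: 5
  H: 7
  F: 1
  O: 1
Molecular formula: C5H7FO.
  M = 5(12.011) + 7(1.008) + 18.998 + 15.999
    = 60.055 + 7.056 + 18.998 + 15.999 = 102.108

102.11 g/mol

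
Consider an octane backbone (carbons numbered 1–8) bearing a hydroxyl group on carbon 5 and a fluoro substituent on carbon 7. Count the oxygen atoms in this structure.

Atom tally by fragment:
  CH3 → C:1 H:3
  CH2 → C:1 H:2
  CH2 → C:1 H:2
  CH2 → C:1 H:2
  CH(OH) → C:1 H:2 O:1
  CH2 → C:1 H:2
  CH(F) → C:1 H:1 F:1
  CH3 → C:1 H:3
Element totals:
  C: 8
  H: 17
  F: 1
  O: 1

1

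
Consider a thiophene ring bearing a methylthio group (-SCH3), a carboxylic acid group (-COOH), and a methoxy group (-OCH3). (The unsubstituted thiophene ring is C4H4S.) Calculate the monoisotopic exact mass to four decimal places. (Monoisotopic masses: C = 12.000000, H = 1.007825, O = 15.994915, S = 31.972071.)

Atom tally by fragment:
  thiophene ring core → C:4 H:4 S:1
  (− 3 ring H displaced by substituents)
  + SCH3 → C:1 H:3 S:1
  + COOH → C:1 H:1 O:2
  + OCH3 → C:1 H:3 O:1
Element totals:
  C: 7
  H: 8
  O: 3
  S: 2
Molecular formula: C7H8O3S2.
  M = 7(12.0) + 8(1.007825) + 3(15.994915) + 2(31.972071)
    = 84.000000 + 8.062600 + 47.984745 + 63.944142 = 203.991487

203.9915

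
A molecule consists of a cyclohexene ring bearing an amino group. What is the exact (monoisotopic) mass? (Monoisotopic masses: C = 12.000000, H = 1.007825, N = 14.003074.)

Atom tally by fragment:
  cyclohexene ring core → C:6 H:10
  (− 1 ring H displaced by substituents)
  + NH2 → N:1 H:2
Element totals:
  C: 6
  H: 11
  N: 1
Molecular formula: C6H11N.
  M = 6(12.0) + 11(1.007825) + 14.003074
    = 72.000000 + 11.086075 + 14.003074 = 97.089149

97.0891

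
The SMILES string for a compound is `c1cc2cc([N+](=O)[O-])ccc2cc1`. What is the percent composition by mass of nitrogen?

Atom tally by fragment:
  naphthalene ring system core → C:10 H:8
  (− 1 ring H displaced by substituents)
  + NO2 → N:1 O:2
Element totals:
  C: 10
  H: 7
  N: 1
  O: 2
Molecular formula: C10H7NO2.
Molar mass = 173.171 g/mol.
Mass from N: 1 × 14.007 = 14.007 g/mol.
%N = 14.007 / 173.171 × 100 = 8.09%.

8.09%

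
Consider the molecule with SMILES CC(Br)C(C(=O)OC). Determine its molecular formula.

C5H9BrO2

Atom tally by fragment:
  CH3 → C:1 H:3
  CH(Br) → C:1 H:1 Br:1
  CH2COOCH3 → C:3 H:5 O:2
Element totals:
  C: 5
  H: 9
  Br: 1
  O: 2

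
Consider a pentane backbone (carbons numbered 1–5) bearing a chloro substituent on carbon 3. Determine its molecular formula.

C5H11Cl

Atom tally by fragment:
  CH3 → C:1 H:3
  CH2 → C:1 H:2
  CH(Cl) → C:1 H:1 Cl:1
  CH2 → C:1 H:2
  CH3 → C:1 H:3
Element totals:
  C: 5
  H: 11
  Cl: 1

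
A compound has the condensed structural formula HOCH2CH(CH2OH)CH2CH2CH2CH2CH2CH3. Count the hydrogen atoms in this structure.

Element totals:
  C: 9
  H: 20
  O: 2

20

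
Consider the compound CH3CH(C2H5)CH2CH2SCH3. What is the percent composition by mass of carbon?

Atom tally by fragment:
  CH3 → C:1 H:3
  CH(C2H5) → C:3 H:6
  CH2 → C:1 H:2
  CH2SCH3 → C:2 H:5 S:1
Element totals:
  C: 7
  H: 16
  S: 1
Molecular formula: C7H16S.
Molar mass = 132.265 g/mol.
Mass from C: 7 × 12.011 = 84.077 g/mol.
%C = 84.077 / 132.265 × 100 = 63.57%.

63.57%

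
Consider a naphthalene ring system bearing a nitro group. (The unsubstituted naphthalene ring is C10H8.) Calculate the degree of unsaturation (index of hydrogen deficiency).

Atom tally by fragment:
  naphthalene ring system core → C:10 H:8
  (− 1 ring H displaced by substituents)
  + NO2 → N:1 O:2
Element totals:
  C: 10
  H: 7
  N: 1
  O: 2
Molecular formula: C10H7NO2.
DoU = (2C + 2 + N − H − X) / 2 = (2·10 + 2 + 1 − 7 − 0) / 2 = 8.

8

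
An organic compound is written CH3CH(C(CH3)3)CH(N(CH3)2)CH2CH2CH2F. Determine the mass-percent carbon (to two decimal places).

70.88%

Element totals:
  C: 12
  H: 26
  F: 1
  N: 1
Molecular formula: C12H26FN.
Molar mass = 203.345 g/mol.
Mass from C: 12 × 12.011 = 144.132 g/mol.
%C = 144.132 / 203.345 × 100 = 70.88%.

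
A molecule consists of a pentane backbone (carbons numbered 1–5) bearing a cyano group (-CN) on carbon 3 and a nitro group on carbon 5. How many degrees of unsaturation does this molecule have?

3

Atom tally by fragment:
  CH3 → C:1 H:3
  CH2 → C:1 H:2
  CH(CN) → C:2 H:1 N:1
  CH2 → C:1 H:2
  CH2NO2 → C:1 H:2 N:1 O:2
Element totals:
  C: 6
  H: 10
  N: 2
  O: 2
Molecular formula: C6H10N2O2.
DoU = (2C + 2 + N − H − X) / 2 = (2·6 + 2 + 2 − 10 − 0) / 2 = 3.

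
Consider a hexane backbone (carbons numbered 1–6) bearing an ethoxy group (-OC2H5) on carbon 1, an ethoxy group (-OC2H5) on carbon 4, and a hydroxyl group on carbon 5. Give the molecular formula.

C10H22O3

Atom tally by fragment:
  C2H5OCH2 → C:3 H:7 O:1
  CH2 → C:1 H:2
  CH2 → C:1 H:2
  CH(OC2H5) → C:3 H:6 O:1
  CH(OH) → C:1 H:2 O:1
  CH3 → C:1 H:3
Element totals:
  C: 10
  H: 22
  O: 3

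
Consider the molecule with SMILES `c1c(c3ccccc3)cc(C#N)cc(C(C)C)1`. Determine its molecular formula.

Atom tally by fragment:
  benzene ring core → C:6 H:6
  (− 3 ring H displaced by substituents)
  + C6H5 → C:6 H:5
  + CN → C:1 N:1
  + CH(CH3)2 → C:3 H:7
Element totals:
  C: 16
  H: 15
  N: 1

C16H15N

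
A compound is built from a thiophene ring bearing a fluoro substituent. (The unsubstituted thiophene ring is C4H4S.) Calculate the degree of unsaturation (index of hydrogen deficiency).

3

Atom tally by fragment:
  thiophene ring core → C:4 H:4 S:1
  (− 1 ring H displaced by substituents)
  + F → F:1
Element totals:
  C: 4
  H: 3
  F: 1
  S: 1
Molecular formula: C4H3FS.
DoU = (2C + 2 + N − H − X) / 2 = (2·4 + 2 + 0 − 3 − 1) / 2 = 3.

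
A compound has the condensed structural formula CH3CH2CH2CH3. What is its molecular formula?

Atom tally by fragment:
  CH3 → C:1 H:3
  CH2 → C:1 H:2
  CH2 → C:1 H:2
  CH3 → C:1 H:3
Element totals:
  C: 4
  H: 10

C4H10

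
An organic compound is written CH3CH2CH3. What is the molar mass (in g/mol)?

44.10 g/mol

Element totals:
  C: 3
  H: 8
Molecular formula: C3H8.
  M = 3(12.011) + 8(1.008)
    = 36.033 + 8.064 = 44.097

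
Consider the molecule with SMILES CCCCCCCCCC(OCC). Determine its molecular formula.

C12H26O

Atom tally by fragment:
  CH3 → C:1 H:3
  CH2 → C:1 H:2
  CH2 → C:1 H:2
  CH2 → C:1 H:2
  CH2 → C:1 H:2
  CH2 → C:1 H:2
  CH2 → C:1 H:2
  CH2 → C:1 H:2
  CH2 → C:1 H:2
  CH2OC2H5 → C:3 H:7 O:1
Element totals:
  C: 12
  H: 26
  O: 1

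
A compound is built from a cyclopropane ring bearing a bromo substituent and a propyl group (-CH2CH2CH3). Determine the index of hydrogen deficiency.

Atom tally by fragment:
  cyclopropane ring core → C:3 H:6
  (− 2 ring H displaced by substituents)
  + Br → Br:1
  + CH2CH2CH3 → C:3 H:7
Element totals:
  C: 6
  H: 11
  Br: 1
Molecular formula: C6H11Br.
DoU = (2C + 2 + N − H − X) / 2 = (2·6 + 2 + 0 − 11 − 1) / 2 = 1.

1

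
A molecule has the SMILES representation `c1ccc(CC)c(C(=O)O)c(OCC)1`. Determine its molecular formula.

C11H14O3

Atom tally by fragment:
  benzene ring core → C:6 H:6
  (− 3 ring H displaced by substituents)
  + C2H5 → C:2 H:5
  + COOH → C:1 H:1 O:2
  + OC2H5 → C:2 H:5 O:1
Element totals:
  C: 11
  H: 14
  O: 3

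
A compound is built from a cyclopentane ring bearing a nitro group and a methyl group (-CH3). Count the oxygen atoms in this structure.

2

Atom tally by fragment:
  cyclopentane ring core → C:5 H:10
  (− 2 ring H displaced by substituents)
  + NO2 → N:1 O:2
  + CH3 → C:1 H:3
Element totals:
  C: 6
  H: 11
  N: 1
  O: 2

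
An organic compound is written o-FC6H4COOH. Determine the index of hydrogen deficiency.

5

Atom tally by fragment:
  benzene ring core → C:6 H:6
  (− 2 ring H displaced by substituents)
  + F → F:1
  + COOH → C:1 H:1 O:2
Element totals:
  C: 7
  H: 5
  F: 1
  O: 2
Molecular formula: C7H5FO2.
DoU = (2C + 2 + N − H − X) / 2 = (2·7 + 2 + 0 − 5 − 1) / 2 = 5.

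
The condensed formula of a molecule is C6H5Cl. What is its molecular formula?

C6H5Cl

Atom tally by fragment:
  benzene ring core → C:6 H:6
  (− 1 ring H displaced by substituents)
  + Cl → Cl:1
Element totals:
  C: 6
  H: 5
  Cl: 1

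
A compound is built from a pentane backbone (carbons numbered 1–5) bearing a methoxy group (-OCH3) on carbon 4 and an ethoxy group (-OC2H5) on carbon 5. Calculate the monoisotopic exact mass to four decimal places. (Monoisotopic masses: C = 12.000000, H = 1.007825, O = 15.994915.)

Atom tally by fragment:
  CH3 → C:1 H:3
  CH2 → C:1 H:2
  CH2 → C:1 H:2
  CH(OCH3) → C:2 H:4 O:1
  CH2OC2H5 → C:3 H:7 O:1
Element totals:
  C: 8
  H: 18
  O: 2
Molecular formula: C8H18O2.
  M = 8(12.0) + 18(1.007825) + 2(15.994915)
    = 96.000000 + 18.140850 + 31.989830 = 146.130680

146.1307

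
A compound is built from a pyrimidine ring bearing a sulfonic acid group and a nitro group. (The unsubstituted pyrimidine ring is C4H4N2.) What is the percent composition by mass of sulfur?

15.63%

Atom tally by fragment:
  pyrimidine ring core → C:4 H:4 N:2
  (− 2 ring H displaced by substituents)
  + SO3H → S:1 O:3 H:1
  + NO2 → N:1 O:2
Element totals:
  C: 4
  H: 3
  N: 3
  O: 5
  S: 1
Molecular formula: C4H3N3O5S.
Molar mass = 205.144 g/mol.
Mass from S: 1 × 32.06 = 32.060 g/mol.
%S = 32.060 / 205.144 × 100 = 15.63%.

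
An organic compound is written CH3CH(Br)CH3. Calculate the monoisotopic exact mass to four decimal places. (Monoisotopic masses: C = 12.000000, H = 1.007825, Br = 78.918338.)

Atom tally by fragment:
  CH3 → C:1 H:3
  CH(Br) → C:1 H:1 Br:1
  CH3 → C:1 H:3
Element totals:
  C: 3
  H: 7
  Br: 1
Molecular formula: C3H7Br.
  M = 3(12.0) + 7(1.007825) + 78.918338
    = 36.000000 + 7.054775 + 78.918338 = 121.973113

121.9731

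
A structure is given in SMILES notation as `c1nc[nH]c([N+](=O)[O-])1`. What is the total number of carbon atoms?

3

Atom tally by fragment:
  imidazole ring core → C:3 H:4 N:2
  (− 1 ring H displaced by substituents)
  + NO2 → N:1 O:2
Element totals:
  C: 3
  H: 3
  N: 3
  O: 2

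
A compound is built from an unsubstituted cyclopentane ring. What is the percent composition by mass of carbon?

Atom tally by fragment:
  cyclopentane ring core → C:5 H:10
Element totals:
  C: 5
  H: 10
Molecular formula: C5H10.
Molar mass = 70.135 g/mol.
Mass from C: 5 × 12.011 = 60.055 g/mol.
%C = 60.055 / 70.135 × 100 = 85.63%.

85.63%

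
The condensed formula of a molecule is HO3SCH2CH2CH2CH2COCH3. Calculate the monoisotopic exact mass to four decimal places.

180.0456

Element totals:
  C: 6
  H: 12
  O: 4
  S: 1
Molecular formula: C6H12O4S.
  M = 6(12.0) + 12(1.007825) + 4(15.994915) + 31.972071
    = 72.000000 + 12.093900 + 63.979660 + 31.972071 = 180.045631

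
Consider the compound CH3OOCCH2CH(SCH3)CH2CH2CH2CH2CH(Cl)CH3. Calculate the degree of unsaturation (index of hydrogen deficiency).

1

Element totals:
  C: 11
  H: 21
  Cl: 1
  O: 2
  S: 1
Molecular formula: C11H21ClO2S.
DoU = (2C + 2 + N − H − X) / 2 = (2·11 + 2 + 0 − 21 − 1) / 2 = 1.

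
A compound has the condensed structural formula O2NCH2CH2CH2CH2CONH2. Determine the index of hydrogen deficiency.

Element totals:
  C: 5
  H: 10
  N: 2
  O: 3
Molecular formula: C5H10N2O3.
DoU = (2C + 2 + N − H − X) / 2 = (2·5 + 2 + 2 − 10 − 0) / 2 = 2.

2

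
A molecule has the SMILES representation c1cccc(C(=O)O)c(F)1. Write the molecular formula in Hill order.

Atom tally by fragment:
  benzene ring core → C:6 H:6
  (− 2 ring H displaced by substituents)
  + COOH → C:1 H:1 O:2
  + F → F:1
Element totals:
  C: 7
  H: 5
  F: 1
  O: 2

C7H5FO2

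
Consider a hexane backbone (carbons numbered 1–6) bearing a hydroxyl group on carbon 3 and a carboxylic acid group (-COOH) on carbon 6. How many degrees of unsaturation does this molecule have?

1

Atom tally by fragment:
  CH3 → C:1 H:3
  CH2 → C:1 H:2
  CH(OH) → C:1 H:2 O:1
  CH2 → C:1 H:2
  CH2 → C:1 H:2
  CH2COOH → C:2 H:3 O:2
Element totals:
  C: 7
  H: 14
  O: 3
Molecular formula: C7H14O3.
DoU = (2C + 2 + N − H − X) / 2 = (2·7 + 2 + 0 − 14 − 0) / 2 = 1.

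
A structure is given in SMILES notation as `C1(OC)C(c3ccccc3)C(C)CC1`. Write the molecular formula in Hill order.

C13H18O

Atom tally by fragment:
  cyclopentane ring core → C:5 H:10
  (− 3 ring H displaced by substituents)
  + OCH3 → C:1 H:3 O:1
  + C6H5 → C:6 H:5
  + CH3 → C:1 H:3
Element totals:
  C: 13
  H: 18
  O: 1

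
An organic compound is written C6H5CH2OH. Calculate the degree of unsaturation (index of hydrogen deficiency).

Atom tally by fragment:
  benzene ring core → C:6 H:6
  (− 1 ring H displaced by substituents)
  + CH2OH → C:1 H:3 O:1
Element totals:
  C: 7
  H: 8
  O: 1
Molecular formula: C7H8O.
DoU = (2C + 2 + N − H − X) / 2 = (2·7 + 2 + 0 − 8 − 0) / 2 = 4.

4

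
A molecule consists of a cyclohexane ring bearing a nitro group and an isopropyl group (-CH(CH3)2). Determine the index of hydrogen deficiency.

Atom tally by fragment:
  cyclohexane ring core → C:6 H:12
  (− 2 ring H displaced by substituents)
  + NO2 → N:1 O:2
  + CH(CH3)2 → C:3 H:7
Element totals:
  C: 9
  H: 17
  N: 1
  O: 2
Molecular formula: C9H17NO2.
DoU = (2C + 2 + N − H − X) / 2 = (2·9 + 2 + 1 − 17 − 0) / 2 = 2.

2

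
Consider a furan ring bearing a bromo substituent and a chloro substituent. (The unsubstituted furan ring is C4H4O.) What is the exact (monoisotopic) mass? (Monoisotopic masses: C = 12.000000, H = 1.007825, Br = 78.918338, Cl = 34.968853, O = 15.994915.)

Atom tally by fragment:
  furan ring core → C:4 H:4 O:1
  (− 2 ring H displaced by substituents)
  + Br → Br:1
  + Cl → Cl:1
Element totals:
  C: 4
  H: 2
  Br: 1
  Cl: 1
  O: 1
Molecular formula: C4H2BrClO.
  M = 4(12.0) + 2(1.007825) + 78.918338 + 34.968853 + 15.994915
    = 48.000000 + 2.015650 + 78.918338 + 34.968853 + 15.994915 = 179.897756

179.8978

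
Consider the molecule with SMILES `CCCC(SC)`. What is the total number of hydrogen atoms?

12

Atom tally by fragment:
  CH3 → C:1 H:3
  CH2 → C:1 H:2
  CH2 → C:1 H:2
  CH2SCH3 → C:2 H:5 S:1
Element totals:
  C: 5
  H: 12
  S: 1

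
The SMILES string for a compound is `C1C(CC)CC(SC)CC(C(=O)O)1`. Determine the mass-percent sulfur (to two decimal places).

Atom tally by fragment:
  cyclohexane ring core → C:6 H:12
  (− 3 ring H displaced by substituents)
  + C2H5 → C:2 H:5
  + SCH3 → C:1 H:3 S:1
  + COOH → C:1 H:1 O:2
Element totals:
  C: 10
  H: 18
  O: 2
  S: 1
Molecular formula: C10H18O2S.
Molar mass = 202.312 g/mol.
Mass from S: 1 × 32.06 = 32.060 g/mol.
%S = 32.060 / 202.312 × 100 = 15.85%.

15.85%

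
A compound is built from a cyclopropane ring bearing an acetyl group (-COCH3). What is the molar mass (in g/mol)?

Atom tally by fragment:
  cyclopropane ring core → C:3 H:6
  (− 1 ring H displaced by substituents)
  + COCH3 → C:2 H:3 O:1
Element totals:
  C: 5
  H: 8
  O: 1
Molecular formula: C5H8O.
  M = 5(12.011) + 8(1.008) + 15.999
    = 60.055 + 8.064 + 15.999 = 84.118

84.12 g/mol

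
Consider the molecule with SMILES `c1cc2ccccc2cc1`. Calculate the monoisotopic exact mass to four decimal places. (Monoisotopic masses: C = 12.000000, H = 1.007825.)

Atom tally by fragment:
  naphthalene ring system core → C:10 H:8
Element totals:
  C: 10
  H: 8
Molecular formula: C10H8.
  M = 10(12.0) + 8(1.007825)
    = 120.000000 + 8.062600 = 128.062600

128.0626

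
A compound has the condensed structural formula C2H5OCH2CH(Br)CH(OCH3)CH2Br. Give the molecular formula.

C7H14Br2O2

Atom tally by fragment:
  C2H5OCH2 → C:3 H:7 O:1
  CH(Br) → C:1 H:1 Br:1
  CH(OCH3) → C:2 H:4 O:1
  CH2Br → C:1 H:2 Br:1
Element totals:
  C: 7
  H: 14
  Br: 2
  O: 2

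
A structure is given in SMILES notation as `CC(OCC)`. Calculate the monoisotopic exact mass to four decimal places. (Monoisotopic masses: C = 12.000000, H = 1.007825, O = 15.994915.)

74.0732

Atom tally by fragment:
  CH3 → C:1 H:3
  CH2OC2H5 → C:3 H:7 O:1
Element totals:
  C: 4
  H: 10
  O: 1
Molecular formula: C4H10O.
  M = 4(12.0) + 10(1.007825) + 15.994915
    = 48.000000 + 10.078250 + 15.994915 = 74.073165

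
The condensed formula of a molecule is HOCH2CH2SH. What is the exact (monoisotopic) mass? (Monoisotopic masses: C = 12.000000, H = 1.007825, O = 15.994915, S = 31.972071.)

Atom tally by fragment:
  HOCH2 → C:1 H:3 O:1
  CH2SH → C:1 H:3 S:1
Element totals:
  C: 2
  H: 6
  O: 1
  S: 1
Molecular formula: C2H6OS.
  M = 2(12.0) + 6(1.007825) + 15.994915 + 31.972071
    = 24.000000 + 6.046950 + 15.994915 + 31.972071 = 78.013936

78.0139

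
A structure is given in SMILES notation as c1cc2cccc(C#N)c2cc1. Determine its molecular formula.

C11H7N

Atom tally by fragment:
  naphthalene ring system core → C:10 H:8
  (− 1 ring H displaced by substituents)
  + CN → C:1 N:1
Element totals:
  C: 11
  H: 7
  N: 1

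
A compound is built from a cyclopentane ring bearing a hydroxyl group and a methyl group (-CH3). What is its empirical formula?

C6H12O

Atom tally by fragment:
  cyclopentane ring core → C:5 H:10
  (− 2 ring H displaced by substituents)
  + OH → O:1 H:1
  + CH3 → C:1 H:3
Element totals:
  C: 6
  H: 12
  O: 1
Molecular formula: C6H12O.
gcd of subscripts (6, 12, 1) = 1, so the empirical formula equals the molecular formula.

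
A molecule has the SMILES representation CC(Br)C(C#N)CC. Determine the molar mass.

176.06 g/mol

Atom tally by fragment:
  CH3 → C:1 H:3
  CH(Br) → C:1 H:1 Br:1
  CH(CN) → C:2 H:1 N:1
  CH2 → C:1 H:2
  CH3 → C:1 H:3
Element totals:
  C: 6
  H: 10
  Br: 1
  N: 1
Molecular formula: C6H10BrN.
  M = 6(12.011) + 10(1.008) + 79.904 + 14.007
    = 72.066 + 10.080 + 79.904 + 14.007 = 176.057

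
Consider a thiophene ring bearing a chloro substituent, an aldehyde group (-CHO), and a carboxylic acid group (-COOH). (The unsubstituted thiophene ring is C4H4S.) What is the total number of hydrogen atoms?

Atom tally by fragment:
  thiophene ring core → C:4 H:4 S:1
  (− 3 ring H displaced by substituents)
  + Cl → Cl:1
  + CHO → C:1 H:1 O:1
  + COOH → C:1 H:1 O:2
Element totals:
  C: 6
  H: 3
  Cl: 1
  O: 3
  S: 1

3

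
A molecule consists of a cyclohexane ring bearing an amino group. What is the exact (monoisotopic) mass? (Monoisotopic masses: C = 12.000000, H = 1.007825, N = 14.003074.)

Atom tally by fragment:
  cyclohexane ring core → C:6 H:12
  (− 1 ring H displaced by substituents)
  + NH2 → N:1 H:2
Element totals:
  C: 6
  H: 13
  N: 1
Molecular formula: C6H13N.
  M = 6(12.0) + 13(1.007825) + 14.003074
    = 72.000000 + 13.101725 + 14.003074 = 99.104799

99.1048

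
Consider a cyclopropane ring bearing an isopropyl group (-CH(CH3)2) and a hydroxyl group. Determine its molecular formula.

Atom tally by fragment:
  cyclopropane ring core → C:3 H:6
  (− 2 ring H displaced by substituents)
  + CH(CH3)2 → C:3 H:7
  + OH → O:1 H:1
Element totals:
  C: 6
  H: 12
  O: 1

C6H12O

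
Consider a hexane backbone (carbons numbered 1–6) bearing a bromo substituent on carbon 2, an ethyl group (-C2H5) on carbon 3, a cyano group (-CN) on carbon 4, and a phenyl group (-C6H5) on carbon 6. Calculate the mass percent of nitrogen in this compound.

Atom tally by fragment:
  CH3 → C:1 H:3
  CH(Br) → C:1 H:1 Br:1
  CH(C2H5) → C:3 H:6
  CH(CN) → C:2 H:1 N:1
  CH2 → C:1 H:2
  CH2C6H5 → C:7 H:7
Element totals:
  C: 15
  H: 20
  Br: 1
  N: 1
Molecular formula: C15H20BrN.
Molar mass = 294.236 g/mol.
Mass from N: 1 × 14.007 = 14.007 g/mol.
%N = 14.007 / 294.236 × 100 = 4.76%.

4.76%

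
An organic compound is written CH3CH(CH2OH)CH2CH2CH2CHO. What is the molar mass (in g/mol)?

130.19 g/mol

Atom tally by fragment:
  CH3 → C:1 H:3
  CH(CH2OH) → C:2 H:4 O:1
  CH2 → C:1 H:2
  CH2 → C:1 H:2
  CH2CHO → C:2 H:3 O:1
Element totals:
  C: 7
  H: 14
  O: 2
Molecular formula: C7H14O2.
  M = 7(12.011) + 14(1.008) + 2(15.999)
    = 84.077 + 14.112 + 31.998 = 130.187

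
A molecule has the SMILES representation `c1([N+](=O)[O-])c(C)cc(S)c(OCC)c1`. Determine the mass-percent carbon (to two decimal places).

50.69%

Atom tally by fragment:
  benzene ring core → C:6 H:6
  (− 4 ring H displaced by substituents)
  + NO2 → N:1 O:2
  + CH3 → C:1 H:3
  + SH → S:1 H:1
  + OC2H5 → C:2 H:5 O:1
Element totals:
  C: 9
  H: 11
  N: 1
  O: 3
  S: 1
Molecular formula: C9H11NO3S.
Molar mass = 213.251 g/mol.
Mass from C: 9 × 12.011 = 108.099 g/mol.
%C = 108.099 / 213.251 × 100 = 50.69%.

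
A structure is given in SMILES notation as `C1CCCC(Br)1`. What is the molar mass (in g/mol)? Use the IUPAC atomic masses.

Atom tally by fragment:
  cyclopentane ring core → C:5 H:10
  (− 1 ring H displaced by substituents)
  + Br → Br:1
Element totals:
  C: 5
  H: 9
  Br: 1
Molecular formula: C5H9Br.
  M = 5(12.011) + 9(1.008) + 79.904
    = 60.055 + 9.072 + 79.904 = 149.031

149.03 g/mol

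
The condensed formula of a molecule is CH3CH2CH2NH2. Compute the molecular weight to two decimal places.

59.11 g/mol

Element totals:
  C: 3
  H: 9
  N: 1
Molecular formula: C3H9N.
  M = 3(12.011) + 9(1.008) + 14.007
    = 36.033 + 9.072 + 14.007 = 59.112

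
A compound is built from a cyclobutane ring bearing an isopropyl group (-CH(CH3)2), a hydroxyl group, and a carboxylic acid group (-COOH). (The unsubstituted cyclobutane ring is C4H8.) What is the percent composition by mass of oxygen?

Atom tally by fragment:
  cyclobutane ring core → C:4 H:8
  (− 3 ring H displaced by substituents)
  + CH(CH3)2 → C:3 H:7
  + OH → O:1 H:1
  + COOH → C:1 H:1 O:2
Element totals:
  C: 8
  H: 14
  O: 3
Molecular formula: C8H14O3.
Molar mass = 158.197 g/mol.
Mass from O: 3 × 15.999 = 47.997 g/mol.
%O = 47.997 / 158.197 × 100 = 30.34%.

30.34%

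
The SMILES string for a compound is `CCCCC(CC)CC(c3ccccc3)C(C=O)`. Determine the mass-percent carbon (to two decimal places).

Atom tally by fragment:
  CH3 → C:1 H:3
  CH2 → C:1 H:2
  CH2 → C:1 H:2
  CH2 → C:1 H:2
  CH(C2H5) → C:3 H:6
  CH2 → C:1 H:2
  CH(C6H5) → C:7 H:6
  CH2CHO → C:2 H:3 O:1
Element totals:
  C: 17
  H: 26
  O: 1
Molecular formula: C17H26O.
Molar mass = 246.394 g/mol.
Mass from C: 17 × 12.011 = 204.187 g/mol.
%C = 204.187 / 246.394 × 100 = 82.87%.

82.87%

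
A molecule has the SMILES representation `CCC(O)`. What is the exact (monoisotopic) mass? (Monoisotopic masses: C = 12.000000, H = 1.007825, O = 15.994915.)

60.0575

Atom tally by fragment:
  CH3 → C:1 H:3
  CH2 → C:1 H:2
  CH2OH → C:1 H:3 O:1
Element totals:
  C: 3
  H: 8
  O: 1
Molecular formula: C3H8O.
  M = 3(12.0) + 8(1.007825) + 15.994915
    = 36.000000 + 8.062600 + 15.994915 = 60.057515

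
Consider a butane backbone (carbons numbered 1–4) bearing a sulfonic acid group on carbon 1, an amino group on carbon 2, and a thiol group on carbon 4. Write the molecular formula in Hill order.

Atom tally by fragment:
  HO3SCH2 → C:1 H:3 S:1 O:3
  CH(NH2) → C:1 H:3 N:1
  CH2 → C:1 H:2
  CH2SH → C:1 H:3 S:1
Element totals:
  C: 4
  H: 11
  N: 1
  O: 3
  S: 2

C4H11NO3S2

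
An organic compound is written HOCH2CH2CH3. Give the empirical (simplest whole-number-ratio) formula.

C3H8O

Element totals:
  C: 3
  H: 8
  O: 1
Molecular formula: C3H8O.
gcd of subscripts (3, 8, 1) = 1, so the empirical formula equals the molecular formula.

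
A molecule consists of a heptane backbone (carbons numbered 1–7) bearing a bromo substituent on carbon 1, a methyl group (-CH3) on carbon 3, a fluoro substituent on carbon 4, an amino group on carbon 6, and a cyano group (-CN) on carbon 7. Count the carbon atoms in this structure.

Atom tally by fragment:
  BrCH2 → C:1 H:2 Br:1
  CH2 → C:1 H:2
  CH(CH3) → C:2 H:4
  CH(F) → C:1 H:1 F:1
  CH2 → C:1 H:2
  CH(NH2) → C:1 H:3 N:1
  CH2CN → C:2 H:2 N:1
Element totals:
  C: 9
  H: 16
  Br: 1
  F: 1
  N: 2

9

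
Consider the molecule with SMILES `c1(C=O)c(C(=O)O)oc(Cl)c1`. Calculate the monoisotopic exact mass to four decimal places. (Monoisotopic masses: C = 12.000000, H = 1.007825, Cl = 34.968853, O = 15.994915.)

Atom tally by fragment:
  furan ring core → C:4 H:4 O:1
  (− 3 ring H displaced by substituents)
  + CHO → C:1 H:1 O:1
  + COOH → C:1 H:1 O:2
  + Cl → Cl:1
Element totals:
  C: 6
  H: 3
  Cl: 1
  O: 4
Molecular formula: C6H3ClO4.
  M = 6(12.0) + 3(1.007825) + 34.968853 + 4(15.994915)
    = 72.000000 + 3.023475 + 34.968853 + 63.979660 = 173.971988

173.9720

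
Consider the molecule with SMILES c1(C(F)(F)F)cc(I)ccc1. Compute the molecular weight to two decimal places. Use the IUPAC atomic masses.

272.01 g/mol

Atom tally by fragment:
  benzene ring core → C:6 H:6
  (− 2 ring H displaced by substituents)
  + CF3 → C:1 F:3
  + I → I:1
Element totals:
  C: 7
  H: 4
  F: 3
  I: 1
Molecular formula: C7H4F3I.
  M = 7(12.011) + 4(1.008) + 3(18.998) + 126.904
    = 84.077 + 4.032 + 56.994 + 126.904 = 272.007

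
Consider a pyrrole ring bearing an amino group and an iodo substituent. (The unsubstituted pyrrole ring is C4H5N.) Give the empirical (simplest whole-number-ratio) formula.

Atom tally by fragment:
  pyrrole ring core → C:4 H:5 N:1
  (− 2 ring H displaced by substituents)
  + NH2 → N:1 H:2
  + I → I:1
Element totals:
  C: 4
  H: 5
  I: 1
  N: 2
Molecular formula: C4H5IN2.
gcd of subscripts (4, 5, 1, 2) = 1, so the empirical formula equals the molecular formula.

C4H5IN2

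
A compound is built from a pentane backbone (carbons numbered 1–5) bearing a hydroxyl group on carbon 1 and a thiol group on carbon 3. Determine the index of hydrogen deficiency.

0

Atom tally by fragment:
  HOCH2 → C:1 H:3 O:1
  CH2 → C:1 H:2
  CH(SH) → C:1 H:2 S:1
  CH2 → C:1 H:2
  CH3 → C:1 H:3
Element totals:
  C: 5
  H: 12
  O: 1
  S: 1
Molecular formula: C5H12OS.
DoU = (2C + 2 + N − H − X) / 2 = (2·5 + 2 + 0 − 12 − 0) / 2 = 0.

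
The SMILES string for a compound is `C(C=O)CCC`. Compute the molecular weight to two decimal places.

86.13 g/mol

Atom tally by fragment:
  OHCCH2 → C:2 H:3 O:1
  CH2 → C:1 H:2
  CH2 → C:1 H:2
  CH3 → C:1 H:3
Element totals:
  C: 5
  H: 10
  O: 1
Molecular formula: C5H10O.
  M = 5(12.011) + 10(1.008) + 15.999
    = 60.055 + 10.080 + 15.999 = 86.134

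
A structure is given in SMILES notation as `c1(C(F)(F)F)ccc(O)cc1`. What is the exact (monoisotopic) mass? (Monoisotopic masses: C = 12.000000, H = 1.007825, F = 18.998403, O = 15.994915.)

Atom tally by fragment:
  benzene ring core → C:6 H:6
  (− 2 ring H displaced by substituents)
  + CF3 → C:1 F:3
  + OH → O:1 H:1
Element totals:
  C: 7
  H: 5
  F: 3
  O: 1
Molecular formula: C7H5F3O.
  M = 7(12.0) + 5(1.007825) + 3(18.998403) + 15.994915
    = 84.000000 + 5.039125 + 56.995209 + 15.994915 = 162.029249

162.0292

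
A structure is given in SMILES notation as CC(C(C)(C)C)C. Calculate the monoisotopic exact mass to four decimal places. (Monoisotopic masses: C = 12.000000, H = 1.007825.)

100.1252

Atom tally by fragment:
  CH3 → C:1 H:3
  CH(C(CH3)3) → C:5 H:10
  CH3 → C:1 H:3
Element totals:
  C: 7
  H: 16
Molecular formula: C7H16.
  M = 7(12.0) + 16(1.007825)
    = 84.000000 + 16.125200 = 100.125200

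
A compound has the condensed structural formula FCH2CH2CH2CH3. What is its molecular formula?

C4H9F

Element totals:
  C: 4
  H: 9
  F: 1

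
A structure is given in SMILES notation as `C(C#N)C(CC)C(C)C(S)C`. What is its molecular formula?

C9H17NS

Atom tally by fragment:
  NCCH2 → C:2 H:2 N:1
  CH(C2H5) → C:3 H:6
  CH(CH3) → C:2 H:4
  CH(SH) → C:1 H:2 S:1
  CH3 → C:1 H:3
Element totals:
  C: 9
  H: 17
  N: 1
  S: 1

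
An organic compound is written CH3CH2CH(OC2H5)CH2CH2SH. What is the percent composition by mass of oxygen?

10.79%

Element totals:
  C: 7
  H: 16
  O: 1
  S: 1
Molecular formula: C7H16OS.
Molar mass = 148.264 g/mol.
Mass from O: 1 × 15.999 = 15.999 g/mol.
%O = 15.999 / 148.264 × 100 = 10.79%.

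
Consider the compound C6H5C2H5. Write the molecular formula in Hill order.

C8H10

Atom tally by fragment:
  benzene ring core → C:6 H:6
  (− 1 ring H displaced by substituents)
  + C2H5 → C:2 H:5
Element totals:
  C: 8
  H: 10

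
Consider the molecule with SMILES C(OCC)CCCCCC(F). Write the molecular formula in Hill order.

C9H19FO

Atom tally by fragment:
  C2H5OCH2 → C:3 H:7 O:1
  CH2 → C:1 H:2
  CH2 → C:1 H:2
  CH2 → C:1 H:2
  CH2 → C:1 H:2
  CH2 → C:1 H:2
  CH2F → C:1 H:2 F:1
Element totals:
  C: 9
  H: 19
  F: 1
  O: 1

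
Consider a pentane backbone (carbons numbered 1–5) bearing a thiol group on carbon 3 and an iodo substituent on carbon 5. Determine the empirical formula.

Atom tally by fragment:
  CH3 → C:1 H:3
  CH2 → C:1 H:2
  CH(SH) → C:1 H:2 S:1
  CH2 → C:1 H:2
  CH2I → C:1 H:2 I:1
Element totals:
  C: 5
  H: 11
  I: 1
  S: 1
Molecular formula: C5H11IS.
gcd of subscripts (5, 11, 1, 1) = 1, so the empirical formula equals the molecular formula.

C5H11IS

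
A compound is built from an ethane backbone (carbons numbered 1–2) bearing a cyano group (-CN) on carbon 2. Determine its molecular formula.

C3H5N

Atom tally by fragment:
  CH3 → C:1 H:3
  CH2CN → C:2 H:2 N:1
Element totals:
  C: 3
  H: 5
  N: 1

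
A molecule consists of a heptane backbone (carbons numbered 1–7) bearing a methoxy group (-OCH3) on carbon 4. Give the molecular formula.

C8H18O

Atom tally by fragment:
  CH3 → C:1 H:3
  CH2 → C:1 H:2
  CH2 → C:1 H:2
  CH(OCH3) → C:2 H:4 O:1
  CH2 → C:1 H:2
  CH2 → C:1 H:2
  CH3 → C:1 H:3
Element totals:
  C: 8
  H: 18
  O: 1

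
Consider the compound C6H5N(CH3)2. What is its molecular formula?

C8H11N

Element totals:
  C: 8
  H: 11
  N: 1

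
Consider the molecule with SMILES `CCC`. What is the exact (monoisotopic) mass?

44.0626

Atom tally by fragment:
  CH3 → C:1 H:3
  CH2 → C:1 H:2
  CH3 → C:1 H:3
Element totals:
  C: 3
  H: 8
Molecular formula: C3H8.
  M = 3(12.0) + 8(1.007825)
    = 36.000000 + 8.062600 = 44.062600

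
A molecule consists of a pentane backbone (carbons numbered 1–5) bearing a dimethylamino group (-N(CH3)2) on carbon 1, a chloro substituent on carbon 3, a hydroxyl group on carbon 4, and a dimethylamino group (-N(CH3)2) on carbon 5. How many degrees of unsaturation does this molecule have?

0

Atom tally by fragment:
  (CH3)2NCH2 → C:3 H:8 N:1
  CH2 → C:1 H:2
  CH(Cl) → C:1 H:1 Cl:1
  CH(OH) → C:1 H:2 O:1
  CH2N(CH3)2 → C:3 H:8 N:1
Element totals:
  C: 9
  H: 21
  Cl: 1
  N: 2
  O: 1
Molecular formula: C9H21ClN2O.
DoU = (2C + 2 + N − H − X) / 2 = (2·9 + 2 + 2 − 21 − 1) / 2 = 0.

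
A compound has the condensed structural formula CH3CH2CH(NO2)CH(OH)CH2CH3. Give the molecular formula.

Element totals:
  C: 6
  H: 13
  N: 1
  O: 3

C6H13NO3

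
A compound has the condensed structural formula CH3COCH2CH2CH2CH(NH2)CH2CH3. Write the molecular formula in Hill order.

C8H17NO

Atom tally by fragment:
  CH3COCH2 → C:3 H:5 O:1
  CH2 → C:1 H:2
  CH2 → C:1 H:2
  CH(NH2) → C:1 H:3 N:1
  CH2 → C:1 H:2
  CH3 → C:1 H:3
Element totals:
  C: 8
  H: 17
  N: 1
  O: 1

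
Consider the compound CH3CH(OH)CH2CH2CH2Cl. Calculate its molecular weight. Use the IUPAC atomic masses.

Element totals:
  C: 5
  H: 11
  Cl: 1
  O: 1
Molecular formula: C5H11ClO.
  M = 5(12.011) + 11(1.008) + 35.45 + 15.999
    = 60.055 + 11.088 + 35.450 + 15.999 = 122.592

122.59 g/mol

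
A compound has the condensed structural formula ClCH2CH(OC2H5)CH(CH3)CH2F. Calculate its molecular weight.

168.64 g/mol

Element totals:
  C: 7
  H: 14
  Cl: 1
  F: 1
  O: 1
Molecular formula: C7H14ClFO.
  M = 7(12.011) + 14(1.008) + 35.45 + 18.998 + 15.999
    = 84.077 + 14.112 + 35.450 + 18.998 + 15.999 = 168.636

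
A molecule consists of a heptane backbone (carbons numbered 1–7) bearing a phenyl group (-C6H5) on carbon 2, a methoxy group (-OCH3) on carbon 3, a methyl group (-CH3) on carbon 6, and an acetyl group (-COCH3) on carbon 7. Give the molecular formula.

C17H26O2

Atom tally by fragment:
  CH3 → C:1 H:3
  CH(C6H5) → C:7 H:6
  CH(OCH3) → C:2 H:4 O:1
  CH2 → C:1 H:2
  CH2 → C:1 H:2
  CH(CH3) → C:2 H:4
  CH2COCH3 → C:3 H:5 O:1
Element totals:
  C: 17
  H: 26
  O: 2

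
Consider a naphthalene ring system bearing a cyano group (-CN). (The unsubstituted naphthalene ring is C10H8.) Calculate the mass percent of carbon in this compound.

86.25%

Atom tally by fragment:
  naphthalene ring system core → C:10 H:8
  (− 1 ring H displaced by substituents)
  + CN → C:1 N:1
Element totals:
  C: 11
  H: 7
  N: 1
Molecular formula: C11H7N.
Molar mass = 153.184 g/mol.
Mass from C: 11 × 12.011 = 132.121 g/mol.
%C = 132.121 / 153.184 × 100 = 86.25%.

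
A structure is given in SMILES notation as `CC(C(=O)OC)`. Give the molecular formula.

C4H8O2

Atom tally by fragment:
  CH3 → C:1 H:3
  CH2COOCH3 → C:3 H:5 O:2
Element totals:
  C: 4
  H: 8
  O: 2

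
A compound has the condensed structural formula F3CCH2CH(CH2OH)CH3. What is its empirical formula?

Element totals:
  C: 5
  H: 9
  F: 3
  O: 1
Molecular formula: C5H9F3O.
gcd of subscripts (5, 3, 9, 1) = 1, so the empirical formula equals the molecular formula.

C5H9F3O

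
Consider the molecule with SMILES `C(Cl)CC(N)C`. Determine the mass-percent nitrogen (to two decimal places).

13.02%

Atom tally by fragment:
  ClCH2 → C:1 H:2 Cl:1
  CH2 → C:1 H:2
  CH(NH2) → C:1 H:3 N:1
  CH3 → C:1 H:3
Element totals:
  C: 4
  H: 10
  Cl: 1
  N: 1
Molecular formula: C4H10ClN.
Molar mass = 107.581 g/mol.
Mass from N: 1 × 14.007 = 14.007 g/mol.
%N = 14.007 / 107.581 × 100 = 13.02%.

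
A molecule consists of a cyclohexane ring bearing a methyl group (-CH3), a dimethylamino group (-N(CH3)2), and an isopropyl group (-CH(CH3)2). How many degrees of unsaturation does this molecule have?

1

Atom tally by fragment:
  cyclohexane ring core → C:6 H:12
  (− 3 ring H displaced by substituents)
  + CH3 → C:1 H:3
  + N(CH3)2 → N:1 C:2 H:6
  + CH(CH3)2 → C:3 H:7
Element totals:
  C: 12
  H: 25
  N: 1
Molecular formula: C12H25N.
DoU = (2C + 2 + N − H − X) / 2 = (2·12 + 2 + 1 − 25 − 0) / 2 = 1.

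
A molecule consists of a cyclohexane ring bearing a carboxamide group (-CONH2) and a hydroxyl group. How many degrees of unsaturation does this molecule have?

Atom tally by fragment:
  cyclohexane ring core → C:6 H:12
  (− 2 ring H displaced by substituents)
  + CONH2 → C:1 H:2 O:1 N:1
  + OH → O:1 H:1
Element totals:
  C: 7
  H: 13
  N: 1
  O: 2
Molecular formula: C7H13NO2.
DoU = (2C + 2 + N − H − X) / 2 = (2·7 + 2 + 1 − 13 − 0) / 2 = 2.

2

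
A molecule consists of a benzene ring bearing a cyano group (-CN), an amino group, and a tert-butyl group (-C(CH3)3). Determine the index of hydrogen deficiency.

6

Atom tally by fragment:
  benzene ring core → C:6 H:6
  (− 3 ring H displaced by substituents)
  + CN → C:1 N:1
  + NH2 → N:1 H:2
  + C(CH3)3 → C:4 H:9
Element totals:
  C: 11
  H: 14
  N: 2
Molecular formula: C11H14N2.
DoU = (2C + 2 + N − H − X) / 2 = (2·11 + 2 + 2 − 14 − 0) / 2 = 6.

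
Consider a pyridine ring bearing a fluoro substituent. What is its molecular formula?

C5H4FN

Atom tally by fragment:
  pyridine ring core → C:5 H:5 N:1
  (− 1 ring H displaced by substituents)
  + F → F:1
Element totals:
  C: 5
  H: 4
  F: 1
  N: 1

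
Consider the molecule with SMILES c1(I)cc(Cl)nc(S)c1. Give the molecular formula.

Atom tally by fragment:
  pyridine ring core → C:5 H:5 N:1
  (− 3 ring H displaced by substituents)
  + I → I:1
  + Cl → Cl:1
  + SH → S:1 H:1
Element totals:
  C: 5
  H: 3
  Cl: 1
  I: 1
  N: 1
  S: 1

C5H3ClINS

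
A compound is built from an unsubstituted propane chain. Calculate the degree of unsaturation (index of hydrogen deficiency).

0

Atom tally by fragment:
  CH3 → C:1 H:3
  CH2 → C:1 H:2
  CH3 → C:1 H:3
Element totals:
  C: 3
  H: 8
Molecular formula: C3H8.
DoU = (2C + 2 + N − H − X) / 2 = (2·3 + 2 + 0 − 8 − 0) / 2 = 0.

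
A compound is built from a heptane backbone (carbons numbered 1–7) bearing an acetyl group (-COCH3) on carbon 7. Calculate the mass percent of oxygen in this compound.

11.25%

Atom tally by fragment:
  CH3 → C:1 H:3
  CH2 → C:1 H:2
  CH2 → C:1 H:2
  CH2 → C:1 H:2
  CH2 → C:1 H:2
  CH2 → C:1 H:2
  CH2COCH3 → C:3 H:5 O:1
Element totals:
  C: 9
  H: 18
  O: 1
Molecular formula: C9H18O.
Molar mass = 142.242 g/mol.
Mass from O: 1 × 15.999 = 15.999 g/mol.
%O = 15.999 / 142.242 × 100 = 11.25%.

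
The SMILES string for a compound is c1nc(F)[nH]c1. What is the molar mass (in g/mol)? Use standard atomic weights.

86.07 g/mol

Atom tally by fragment:
  imidazole ring core → C:3 H:4 N:2
  (− 1 ring H displaced by substituents)
  + F → F:1
Element totals:
  C: 3
  H: 3
  F: 1
  N: 2
Molecular formula: C3H3FN2.
  M = 3(12.011) + 3(1.008) + 18.998 + 2(14.007)
    = 36.033 + 3.024 + 18.998 + 28.014 = 86.069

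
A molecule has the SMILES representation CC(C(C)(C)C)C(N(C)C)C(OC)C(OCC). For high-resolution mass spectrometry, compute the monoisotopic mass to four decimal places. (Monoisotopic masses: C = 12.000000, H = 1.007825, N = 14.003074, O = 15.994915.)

Atom tally by fragment:
  CH3 → C:1 H:3
  CH(C(CH3)3) → C:5 H:10
  CH(N(CH3)2) → C:3 H:7 N:1
  CH(OCH3) → C:2 H:4 O:1
  CH2OC2H5 → C:3 H:7 O:1
Element totals:
  C: 14
  H: 31
  N: 1
  O: 2
Molecular formula: C14H31NO2.
  M = 14(12.0) + 31(1.007825) + 14.003074 + 2(15.994915)
    = 168.000000 + 31.242575 + 14.003074 + 31.989830 = 245.235479

245.2355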